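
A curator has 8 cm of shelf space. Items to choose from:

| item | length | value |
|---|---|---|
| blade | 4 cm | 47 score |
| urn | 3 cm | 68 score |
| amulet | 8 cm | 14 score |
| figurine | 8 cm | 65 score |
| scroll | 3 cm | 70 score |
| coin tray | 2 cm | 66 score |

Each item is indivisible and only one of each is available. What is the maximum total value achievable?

Check high-value combinations within 8 cm:
- urn+scroll+coin tray: length 3+3+2=8, value 68+70+66=204
- urn+scroll: length 3+3=6, value 68+70=138
- scroll+coin tray: length 3+2=5, value 70+66=136
- urn+coin tray: length 3+2=5, value 68+66=134
- blade+scroll: length 4+3=7, value 47+70=117
Best: 204 score.

204 score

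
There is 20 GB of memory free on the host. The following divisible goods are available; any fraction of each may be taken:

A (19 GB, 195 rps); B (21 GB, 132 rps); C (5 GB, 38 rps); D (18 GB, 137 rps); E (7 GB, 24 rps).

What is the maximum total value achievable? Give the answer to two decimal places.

Take in order of value per unit:
- A (195/19 per unit): all 19 → value 195, running total 195.00
- D (137/18 per unit): 1 of 18 → value 1×137/18 = 7.6111, running total 202.61
Total 202.61.

202.61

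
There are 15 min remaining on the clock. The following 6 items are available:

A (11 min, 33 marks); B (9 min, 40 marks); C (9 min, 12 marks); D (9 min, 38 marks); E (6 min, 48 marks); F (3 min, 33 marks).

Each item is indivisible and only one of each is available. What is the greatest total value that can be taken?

This is a 0/1 knapsack; check combinations near the capacity.
- B+E: time 9+6=15, value 40+48=88
- D+E: time 9+6=15, value 38+48=86
- E+F: time 6+3=9, value 48+33=81
Best: 88 marks.

88 marks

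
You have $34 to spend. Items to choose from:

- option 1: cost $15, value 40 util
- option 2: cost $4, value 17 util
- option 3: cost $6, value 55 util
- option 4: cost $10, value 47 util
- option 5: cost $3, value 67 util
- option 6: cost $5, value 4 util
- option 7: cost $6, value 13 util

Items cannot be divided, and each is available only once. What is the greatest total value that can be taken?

Check high-value combinations within $34:
- option 1+option 3+option 4+option 5: cost 15+6+10+3=34, value 40+55+47+67=209
- option 2+option 3+option 4+option 5+option 6+option 7: cost 4+6+10+3+5+6=34, value 17+55+47+67+4+13=203
- option 2+option 3+option 4+option 5+option 7: cost 4+6+10+3+6=29, value 17+55+47+67+13=199
Best: 209 util.

209 util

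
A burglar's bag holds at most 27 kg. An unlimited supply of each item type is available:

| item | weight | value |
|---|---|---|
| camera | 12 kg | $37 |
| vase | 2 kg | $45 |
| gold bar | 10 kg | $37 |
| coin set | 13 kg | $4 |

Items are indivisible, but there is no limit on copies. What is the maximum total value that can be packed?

$585

Best value-per-unit is vase at 45/2, and filling with it alone uses weight 13×2=26. No mix of the others beats 13×45 = 585.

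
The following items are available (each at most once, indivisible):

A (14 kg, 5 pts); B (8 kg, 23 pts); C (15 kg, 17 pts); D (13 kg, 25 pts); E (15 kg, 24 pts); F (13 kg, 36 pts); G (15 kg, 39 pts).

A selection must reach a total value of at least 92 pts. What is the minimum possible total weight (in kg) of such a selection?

36

Subsets with value ≥ 92, sorted by total weight:
- B+F+G: weight 36, value 98
- D+F+G: weight 41, value 100
- E+F+G: weight 43, value 99
- C+F+G: weight 43, value 92
Minimum weight: 36 kg.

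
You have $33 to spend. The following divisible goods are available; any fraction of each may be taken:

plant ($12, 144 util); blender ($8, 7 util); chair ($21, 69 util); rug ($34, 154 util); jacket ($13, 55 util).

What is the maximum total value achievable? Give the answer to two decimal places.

239.12

Take in order of value per unit:
- plant (144/12 per unit): all 12 → value 144, running total 144.00
- rug (154/34 per unit): 21 of 34 → value 21×154/34 = 95.1176, running total 239.12
Total 239.12.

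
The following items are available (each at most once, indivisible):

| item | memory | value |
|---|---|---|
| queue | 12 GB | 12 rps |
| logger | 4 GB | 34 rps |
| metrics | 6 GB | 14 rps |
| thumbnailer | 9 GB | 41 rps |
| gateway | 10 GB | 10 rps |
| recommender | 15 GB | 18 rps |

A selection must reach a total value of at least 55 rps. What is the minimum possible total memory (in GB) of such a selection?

Subsets with value ≥ 55, sorted by total memory:
- logger+thumbnailer: memory 13, value 75
- metrics+thumbnailer: memory 15, value 55
- logger+metrics+thumbnailer: memory 19, value 89
Minimum memory: 13 GB.

13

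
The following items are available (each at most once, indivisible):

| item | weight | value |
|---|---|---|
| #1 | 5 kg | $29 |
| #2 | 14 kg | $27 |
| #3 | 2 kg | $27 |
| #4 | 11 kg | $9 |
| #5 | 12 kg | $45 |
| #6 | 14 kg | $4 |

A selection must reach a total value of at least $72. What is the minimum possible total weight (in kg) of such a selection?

Subsets with value ≥ 72, sorted by total weight:
- #3+#5: weight 14, value 72
- #1+#5: weight 17, value 74
- #1+#3+#5: weight 19, value 101
- #1+#2+#3: weight 21, value 83
Minimum weight: 14 kg.

14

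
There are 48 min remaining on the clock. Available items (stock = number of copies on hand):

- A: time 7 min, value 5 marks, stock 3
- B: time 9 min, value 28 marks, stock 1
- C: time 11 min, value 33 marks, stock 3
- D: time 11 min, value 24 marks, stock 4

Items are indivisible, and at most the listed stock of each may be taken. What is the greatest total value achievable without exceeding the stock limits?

127 marks

Best selections within time 48 and stock limits:
- 1×B + 3×C: time 42, value 127
- 3×C + 1×D: time 44, value 123
- 1×B + 2×C + 1×D: time 42, value 118
- 2×C + 2×D: time 44, value 114
Best: 127 marks.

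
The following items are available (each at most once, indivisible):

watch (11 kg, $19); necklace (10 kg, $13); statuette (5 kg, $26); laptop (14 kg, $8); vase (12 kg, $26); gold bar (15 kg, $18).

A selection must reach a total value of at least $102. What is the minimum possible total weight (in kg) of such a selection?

53

Subsets with value ≥ 102, sorted by total weight:
- watch+necklace+statuette+vase+gold bar: weight 53, value 102
- watch+necklace+statuette+laptop+vase+gold bar: weight 67, value 110
Minimum weight: 53 kg.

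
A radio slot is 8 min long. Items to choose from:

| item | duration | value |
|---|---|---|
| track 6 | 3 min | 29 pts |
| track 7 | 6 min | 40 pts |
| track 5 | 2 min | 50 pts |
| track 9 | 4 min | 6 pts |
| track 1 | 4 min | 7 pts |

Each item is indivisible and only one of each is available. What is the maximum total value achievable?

90 pts

Check high-value combinations within 8 min:
- track 7+track 5: duration 6+2=8, value 40+50=90
- track 6+track 5: duration 3+2=5, value 29+50=79
- track 5+track 1: duration 2+4=6, value 50+7=57
- track 5+track 9: duration 2+4=6, value 50+6=56
Best: 90 pts.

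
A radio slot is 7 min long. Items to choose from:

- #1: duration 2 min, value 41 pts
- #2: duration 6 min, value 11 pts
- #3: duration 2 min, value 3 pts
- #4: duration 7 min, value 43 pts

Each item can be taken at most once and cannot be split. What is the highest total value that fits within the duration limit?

44 pts

Check high-value combinations within 7 min:
- #1+#3: duration 2+2=4, value 41+3=44
- #4: duration 7, value 43
- #1: duration 2, value 41
- #2: duration 6, value 11
Best: 44 pts.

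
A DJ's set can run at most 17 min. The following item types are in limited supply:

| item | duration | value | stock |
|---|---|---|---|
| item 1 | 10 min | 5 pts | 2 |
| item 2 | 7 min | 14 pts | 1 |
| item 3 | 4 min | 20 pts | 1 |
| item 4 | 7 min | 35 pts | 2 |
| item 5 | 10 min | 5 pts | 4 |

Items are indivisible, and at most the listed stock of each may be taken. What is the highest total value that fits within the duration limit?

70 pts

Best selections within duration 17 and stock limits:
- 2×item 4: duration 14, value 70
- 1×item 3 + 1×item 4: duration 11, value 55
Best: 70 pts.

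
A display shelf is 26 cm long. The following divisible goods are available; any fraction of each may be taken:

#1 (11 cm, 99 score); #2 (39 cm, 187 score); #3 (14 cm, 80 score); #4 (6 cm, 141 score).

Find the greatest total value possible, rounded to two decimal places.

Take in order of value per unit:
- #4 (141/6 per unit): all 6 → value 141, running total 141.00
- #1 (99/11 per unit): all 11 → value 99, running total 240.00
- #3 (80/14 per unit): 9 of 14 → value 9×80/14 = 51.4286, running total 291.43
Total 291.43.

291.43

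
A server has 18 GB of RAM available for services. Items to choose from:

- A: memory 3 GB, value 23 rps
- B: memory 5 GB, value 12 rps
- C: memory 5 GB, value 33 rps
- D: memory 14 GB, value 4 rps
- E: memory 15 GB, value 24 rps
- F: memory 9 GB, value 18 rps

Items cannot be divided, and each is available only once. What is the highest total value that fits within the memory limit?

Check high-value combinations within 18 GB:
- A+C+F: memory 3+5+9=17, value 23+33+18=74
- A+B+C: memory 3+5+5=13, value 23+12+33=68
- A+C: memory 3+5=8, value 23+33=56
Best: 74 rps.

74 rps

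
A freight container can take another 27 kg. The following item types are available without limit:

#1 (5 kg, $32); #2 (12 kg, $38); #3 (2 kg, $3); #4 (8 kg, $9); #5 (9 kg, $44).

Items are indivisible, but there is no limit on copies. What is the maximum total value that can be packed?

$163

Best value-per-unit is #1 at 32/5; filling with it alone gives 5×32 = 160.
Optimal mix: 5×#1 + 1×#3 → weight 27, value 163.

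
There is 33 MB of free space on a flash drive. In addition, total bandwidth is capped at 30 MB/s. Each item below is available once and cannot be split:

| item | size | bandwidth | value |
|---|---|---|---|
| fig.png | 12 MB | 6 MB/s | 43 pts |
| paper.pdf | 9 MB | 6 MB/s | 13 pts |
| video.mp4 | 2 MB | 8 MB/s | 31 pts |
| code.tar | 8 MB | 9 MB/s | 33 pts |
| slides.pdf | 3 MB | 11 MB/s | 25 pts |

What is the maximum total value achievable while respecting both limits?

120 pts

Feasible sets respecting both limits:
- fig.png+paper.pdf+video.mp4+code.tar: size 31, bandwidth 29, value 120
- fig.png+video.mp4+code.tar: size 22, bandwidth 23, value 107
- fig.png+code.tar+slides.pdf: size 23, bandwidth 26, value 101
Best: 120 pts.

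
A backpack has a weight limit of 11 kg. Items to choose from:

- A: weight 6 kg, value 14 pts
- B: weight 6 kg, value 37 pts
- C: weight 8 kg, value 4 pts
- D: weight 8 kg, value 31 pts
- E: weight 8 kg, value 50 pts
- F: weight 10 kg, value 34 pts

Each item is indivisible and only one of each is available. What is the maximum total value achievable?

50 pts

Check high-value combinations within 11 kg:
- E: weight 8, value 50
- B: weight 6, value 37
- F: weight 10, value 34
Best: 50 pts.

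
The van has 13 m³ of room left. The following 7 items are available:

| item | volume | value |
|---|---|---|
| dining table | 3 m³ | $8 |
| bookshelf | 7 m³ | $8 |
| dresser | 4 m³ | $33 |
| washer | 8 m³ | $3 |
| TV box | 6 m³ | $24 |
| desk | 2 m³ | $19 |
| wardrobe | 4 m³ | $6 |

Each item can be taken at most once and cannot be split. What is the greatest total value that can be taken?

$76

Check high-value combinations within 13 m³:
- dresser+TV box+desk: volume 4+6+2=12, value 33+24+19=76
- dining table+dresser+desk+wardrobe: volume 3+4+2+4=13, value 8+33+19+6=66
- dining table+dresser+TV box: volume 3+4+6=13, value 8+33+24=65
- dining table+dresser+desk: volume 3+4+2=9, value 8+33+19=60
- bookshelf+dresser+desk: volume 7+4+2=13, value 8+33+19=60
Best: $76.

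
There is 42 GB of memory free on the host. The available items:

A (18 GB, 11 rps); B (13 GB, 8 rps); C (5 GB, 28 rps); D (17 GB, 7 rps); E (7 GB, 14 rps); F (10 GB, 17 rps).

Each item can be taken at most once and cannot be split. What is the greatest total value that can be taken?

Check high-value combinations within 42 GB:
- A+C+E+F: memory 18+5+7+10=40, value 11+28+14+17=70
- B+C+E+F: memory 13+5+7+10=35, value 8+28+14+17=67
- C+D+E+F: memory 5+17+7+10=39, value 28+7+14+17=66
- C+E+F: memory 5+7+10=22, value 28+14+17=59
- B+C+D+E: memory 13+5+17+7=42, value 8+28+7+14=57
Best: 70 rps.

70 rps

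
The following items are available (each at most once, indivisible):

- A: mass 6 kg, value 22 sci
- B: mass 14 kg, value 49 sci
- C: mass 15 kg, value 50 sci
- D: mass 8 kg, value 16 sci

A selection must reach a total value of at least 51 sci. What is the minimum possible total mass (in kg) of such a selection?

Subsets with value ≥ 51, sorted by total mass:
- A+B: mass 20, value 71
- A+C: mass 21, value 72
Minimum mass: 20 kg.

20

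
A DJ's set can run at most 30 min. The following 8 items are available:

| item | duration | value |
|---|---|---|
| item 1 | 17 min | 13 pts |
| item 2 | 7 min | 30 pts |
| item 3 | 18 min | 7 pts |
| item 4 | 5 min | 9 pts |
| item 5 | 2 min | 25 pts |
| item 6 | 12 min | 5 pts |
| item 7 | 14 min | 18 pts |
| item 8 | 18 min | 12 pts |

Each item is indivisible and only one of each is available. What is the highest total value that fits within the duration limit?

82 pts

This is a 0/1 knapsack; check combinations near the capacity.
- item 2+item 4+item 5+item 7: duration 7+5+2+14=28, value 30+9+25+18=82
- item 2+item 5+item 7: duration 7+2+14=23, value 30+25+18=73
- item 2+item 4+item 5+item 6: duration 7+5+2+12=26, value 30+9+25+5=69
- item 1+item 2+item 5: duration 17+7+2=26, value 13+30+25=68
Best: 82 pts.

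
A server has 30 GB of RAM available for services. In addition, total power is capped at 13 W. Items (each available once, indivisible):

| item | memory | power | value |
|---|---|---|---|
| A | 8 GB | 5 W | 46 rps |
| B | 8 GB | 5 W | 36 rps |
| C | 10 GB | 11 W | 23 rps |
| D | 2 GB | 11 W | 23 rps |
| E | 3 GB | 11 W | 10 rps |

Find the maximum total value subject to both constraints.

82 rps

Feasible sets respecting both limits:
- A+B: memory 16, power 10, value 82
- A: memory 8, power 5, value 46
- B: memory 8, power 5, value 36
Best: 82 rps.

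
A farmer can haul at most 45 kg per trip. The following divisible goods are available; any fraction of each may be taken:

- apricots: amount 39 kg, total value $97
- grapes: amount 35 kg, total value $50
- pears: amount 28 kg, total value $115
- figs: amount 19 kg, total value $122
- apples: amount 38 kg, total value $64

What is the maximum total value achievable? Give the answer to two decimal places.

Take in order of value per unit:
- figs (122/19 per unit): all 19 → value 122, running total 122.00
- pears (115/28 per unit): 26 of 28 → value 26×115/28 = 106.7857, running total 228.79
Total 228.79.

228.79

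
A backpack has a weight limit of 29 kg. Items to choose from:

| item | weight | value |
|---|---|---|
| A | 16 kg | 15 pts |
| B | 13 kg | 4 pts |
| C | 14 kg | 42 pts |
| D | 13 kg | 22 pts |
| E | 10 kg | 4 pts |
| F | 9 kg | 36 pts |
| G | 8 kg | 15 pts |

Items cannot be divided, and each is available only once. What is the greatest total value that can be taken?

78 pts

This is a 0/1 knapsack; check combinations near the capacity.
- C+F: weight 14+9=23, value 42+36=78
- C+D: weight 14+13=27, value 42+22=64
- D+F: weight 13+9=22, value 22+36=58
- C+G: weight 14+8=22, value 42+15=57
Best: 78 pts.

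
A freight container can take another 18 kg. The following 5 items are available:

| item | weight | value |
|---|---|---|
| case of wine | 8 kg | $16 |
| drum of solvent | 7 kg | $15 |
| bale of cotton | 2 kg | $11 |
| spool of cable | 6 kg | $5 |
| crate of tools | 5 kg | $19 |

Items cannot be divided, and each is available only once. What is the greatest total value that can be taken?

$46

Check high-value combinations within 18 kg:
- case of wine+bale of cotton+crate of tools: weight 8+2+5=15, value 16+11+19=46
- drum of solvent+bale of cotton+crate of tools: weight 7+2+5=14, value 15+11+19=45
- case of wine+drum of solvent+bale of cotton: weight 8+7+2=17, value 16+15+11=42
Best: $46.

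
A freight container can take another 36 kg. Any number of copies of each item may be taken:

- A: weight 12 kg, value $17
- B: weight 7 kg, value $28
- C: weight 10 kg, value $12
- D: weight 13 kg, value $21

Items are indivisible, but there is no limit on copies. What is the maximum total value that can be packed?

Best value-per-unit is B at 28/7, and filling with it alone uses weight 5×7=35. No mix of the others beats 5×28 = 140.

$140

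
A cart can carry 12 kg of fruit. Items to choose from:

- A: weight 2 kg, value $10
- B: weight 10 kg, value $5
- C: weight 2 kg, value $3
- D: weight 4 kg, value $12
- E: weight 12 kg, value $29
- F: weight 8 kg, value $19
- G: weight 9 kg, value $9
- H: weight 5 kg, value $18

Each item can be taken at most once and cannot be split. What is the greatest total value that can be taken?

This is a 0/1 knapsack; check combinations near the capacity.
- A+D+H: weight 2+4+5=11, value 10+12+18=40
- C+D+H: weight 2+4+5=11, value 3+12+18=33
- A+C+F: weight 2+2+8=12, value 10+3+19=32
Best: $40.

$40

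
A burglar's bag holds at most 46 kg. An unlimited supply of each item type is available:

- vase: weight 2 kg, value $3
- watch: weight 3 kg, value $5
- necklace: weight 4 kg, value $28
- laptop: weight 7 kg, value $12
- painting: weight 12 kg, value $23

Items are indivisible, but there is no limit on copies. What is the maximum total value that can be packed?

$311

Best value-per-unit is necklace at 28/4; filling with it alone gives 11×28 = 308.
Optimal mix: 1×vase + 11×necklace → weight 46, value 311.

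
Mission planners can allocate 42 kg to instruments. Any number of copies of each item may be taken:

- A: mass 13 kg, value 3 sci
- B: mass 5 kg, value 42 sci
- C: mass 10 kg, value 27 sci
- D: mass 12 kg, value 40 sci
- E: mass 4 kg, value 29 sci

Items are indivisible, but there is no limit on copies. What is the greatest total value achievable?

Best value-per-unit is B at 42/5; filling with it alone gives 8×42 = 336.
Optimal mix: 6×B + 3×E → mass 42, value 339.

339 sci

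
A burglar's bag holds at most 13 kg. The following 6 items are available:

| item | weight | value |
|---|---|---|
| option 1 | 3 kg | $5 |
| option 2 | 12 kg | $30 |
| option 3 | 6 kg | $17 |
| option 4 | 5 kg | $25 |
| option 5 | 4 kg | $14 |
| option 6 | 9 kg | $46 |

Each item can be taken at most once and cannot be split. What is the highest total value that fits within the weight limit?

$60

Check high-value combinations within 13 kg:
- option 5+option 6: weight 4+9=13, value 14+46=60
- option 1+option 6: weight 3+9=12, value 5+46=51
- option 6: weight 9, value 46
Best: $60.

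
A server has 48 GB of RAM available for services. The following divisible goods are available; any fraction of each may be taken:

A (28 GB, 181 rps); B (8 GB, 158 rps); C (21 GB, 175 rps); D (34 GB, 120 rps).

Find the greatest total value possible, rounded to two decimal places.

455.82

Take in order of value per unit:
- B (158/8 per unit): all 8 → value 158, running total 158.00
- C (175/21 per unit): all 21 → value 175, running total 333.00
- A (181/28 per unit): 19 of 28 → value 19×181/28 = 122.8214, running total 455.82
Total 455.82.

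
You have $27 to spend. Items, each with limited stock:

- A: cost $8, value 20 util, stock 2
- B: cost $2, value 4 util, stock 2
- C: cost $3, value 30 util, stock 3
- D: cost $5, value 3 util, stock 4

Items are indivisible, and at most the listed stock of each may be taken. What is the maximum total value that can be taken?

Top feasible selections:
- 2×A + 1×B + 3×C: cost 27, value 134
- 2×A + 3×C: cost 25, value 130
- 1×A + 2×B + 3×C + 1×D: cost 26, value 121
Best: 134 util.

134 util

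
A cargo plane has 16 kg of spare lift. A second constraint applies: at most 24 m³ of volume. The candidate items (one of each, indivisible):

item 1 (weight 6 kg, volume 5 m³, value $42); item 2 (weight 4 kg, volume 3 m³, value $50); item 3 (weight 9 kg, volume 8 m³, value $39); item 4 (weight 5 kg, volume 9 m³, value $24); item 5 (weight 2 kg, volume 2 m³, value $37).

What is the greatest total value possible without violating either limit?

Feasible sets respecting both limits:
- item 1+item 2+item 5: weight 12, volume 10, value 129
- item 2+item 3+item 5: weight 15, volume 13, value 126
- item 1+item 2+item 4: weight 15, volume 17, value 116
Best: $129.

$129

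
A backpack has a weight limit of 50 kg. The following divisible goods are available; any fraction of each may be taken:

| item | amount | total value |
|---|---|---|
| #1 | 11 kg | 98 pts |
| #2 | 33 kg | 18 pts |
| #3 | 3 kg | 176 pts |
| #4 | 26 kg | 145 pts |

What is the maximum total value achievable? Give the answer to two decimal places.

Take in order of value per unit:
- #3 (176/3 per unit): all 3 → value 176, running total 176.00
- #1 (98/11 per unit): all 11 → value 98, running total 274.00
- #4 (145/26 per unit): all 26 → value 145, running total 419.00
- #2 (18/33 per unit): 10 of 33 → value 10×18/33 = 5.4545, running total 424.45
Total 424.45.

424.45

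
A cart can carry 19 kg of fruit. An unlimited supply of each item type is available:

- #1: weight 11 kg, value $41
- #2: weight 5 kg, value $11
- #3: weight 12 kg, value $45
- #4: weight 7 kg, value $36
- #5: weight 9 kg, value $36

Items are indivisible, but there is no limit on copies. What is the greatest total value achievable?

$83

Best value-per-unit is #4 at 36/7; filling with it alone gives 2×36 = 72.
Optimal mix: 1×#2 + 2×#4 → weight 19, value 83.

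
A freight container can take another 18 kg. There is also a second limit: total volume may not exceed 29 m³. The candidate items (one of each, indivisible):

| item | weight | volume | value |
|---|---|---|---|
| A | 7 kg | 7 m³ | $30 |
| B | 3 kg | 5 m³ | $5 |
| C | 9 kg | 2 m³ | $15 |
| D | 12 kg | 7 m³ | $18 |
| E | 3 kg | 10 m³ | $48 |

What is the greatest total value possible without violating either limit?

Feasible sets respecting both limits:
- A+B+E: weight 13, volume 22, value 83
- A+E: weight 10, volume 17, value 78
- B+D+E: weight 18, volume 22, value 71
- B+C+E: weight 15, volume 17, value 68
Best: $83.

$83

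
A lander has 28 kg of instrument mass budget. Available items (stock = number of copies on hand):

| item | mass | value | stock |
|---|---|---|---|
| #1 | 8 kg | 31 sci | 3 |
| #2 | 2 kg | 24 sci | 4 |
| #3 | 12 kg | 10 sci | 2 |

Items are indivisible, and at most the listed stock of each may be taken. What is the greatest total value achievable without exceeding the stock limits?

158 sci

Top feasible selections:
- 2×#1 + 4×#2: mass 24, value 158
- 3×#1 + 2×#2: mass 28, value 141
Best: 158 sci.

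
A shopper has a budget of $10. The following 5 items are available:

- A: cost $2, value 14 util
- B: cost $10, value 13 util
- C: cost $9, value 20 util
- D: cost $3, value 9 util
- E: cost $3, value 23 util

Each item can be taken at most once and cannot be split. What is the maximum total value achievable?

This is a 0/1 knapsack; check combinations near the capacity.
- A+D+E: cost 2+3+3=8, value 14+9+23=46
- A+E: cost 2+3=5, value 14+23=37
- D+E: cost 3+3=6, value 9+23=32
Best: 46 util.

46 util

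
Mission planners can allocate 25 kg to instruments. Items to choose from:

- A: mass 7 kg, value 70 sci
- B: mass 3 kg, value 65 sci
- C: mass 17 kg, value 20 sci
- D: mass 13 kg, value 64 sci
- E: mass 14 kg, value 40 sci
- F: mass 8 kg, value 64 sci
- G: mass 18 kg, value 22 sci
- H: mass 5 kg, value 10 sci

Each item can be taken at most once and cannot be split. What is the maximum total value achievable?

Check high-value combinations within 25 kg:
- A+B+F+H: mass 7+3+8+5=23, value 70+65+64+10=209
- A+B+F: mass 7+3+8=18, value 70+65+64=199
- A+B+D: mass 7+3+13=23, value 70+65+64=199
- B+D+F: mass 3+13+8=24, value 65+64+64=193
Best: 209 sci.

209 sci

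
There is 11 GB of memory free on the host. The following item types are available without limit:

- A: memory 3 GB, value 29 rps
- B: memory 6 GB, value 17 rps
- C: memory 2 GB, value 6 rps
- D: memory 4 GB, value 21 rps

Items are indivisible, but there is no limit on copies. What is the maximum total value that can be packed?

Best value-per-unit is A at 29/3; filling with it alone gives 3×29 = 87.
Optimal mix: 3×A + 1×C → memory 11, value 93.

93 rps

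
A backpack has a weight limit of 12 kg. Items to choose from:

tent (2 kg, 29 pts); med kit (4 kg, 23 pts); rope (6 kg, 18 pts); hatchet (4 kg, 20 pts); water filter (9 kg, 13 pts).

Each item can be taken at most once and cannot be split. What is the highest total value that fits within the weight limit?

72 pts

Check high-value combinations within 12 kg:
- tent+med kit+hatchet: weight 2+4+4=10, value 29+23+20=72
- tent+med kit+rope: weight 2+4+6=12, value 29+23+18=70
- tent+rope+hatchet: weight 2+6+4=12, value 29+18+20=67
- tent+med kit: weight 2+4=6, value 29+23=52
Best: 72 pts.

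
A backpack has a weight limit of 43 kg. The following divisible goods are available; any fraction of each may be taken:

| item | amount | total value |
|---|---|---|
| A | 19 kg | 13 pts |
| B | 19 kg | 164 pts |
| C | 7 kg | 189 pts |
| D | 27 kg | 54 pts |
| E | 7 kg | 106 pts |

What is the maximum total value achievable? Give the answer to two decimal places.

479.00

Take in order of value per unit:
- C (189/7 per unit): all 7 → value 189, running total 189.00
- E (106/7 per unit): all 7 → value 106, running total 295.00
- B (164/19 per unit): all 19 → value 164, running total 459.00
- D (54/27 per unit): 10 of 27 → value 10×54/27 = 20.0000, running total 479.00
Total 479.00.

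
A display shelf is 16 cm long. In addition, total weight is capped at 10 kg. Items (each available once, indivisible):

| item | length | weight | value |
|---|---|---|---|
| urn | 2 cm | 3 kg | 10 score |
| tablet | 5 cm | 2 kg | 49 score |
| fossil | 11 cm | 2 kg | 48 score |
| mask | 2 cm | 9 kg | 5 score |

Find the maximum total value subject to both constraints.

Feasible sets respecting both limits:
- tablet+fossil: length 16, weight 4, value 97
- urn+tablet: length 7, weight 5, value 59
- urn+fossil: length 13, weight 5, value 58
Best: 97 score.

97 score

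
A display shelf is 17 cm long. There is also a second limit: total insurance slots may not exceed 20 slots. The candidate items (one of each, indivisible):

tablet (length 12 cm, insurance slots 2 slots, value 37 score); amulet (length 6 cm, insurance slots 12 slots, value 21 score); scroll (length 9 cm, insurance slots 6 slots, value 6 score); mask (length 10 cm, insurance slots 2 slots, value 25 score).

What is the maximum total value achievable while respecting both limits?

46 score

Feasible sets respecting both limits:
- amulet+mask: length 16, insurance slots 14, value 46
- tablet: length 12, insurance slots 2, value 37
- amulet+scroll: length 15, insurance slots 18, value 27
- mask: length 10, insurance slots 2, value 25
Best: 46 score.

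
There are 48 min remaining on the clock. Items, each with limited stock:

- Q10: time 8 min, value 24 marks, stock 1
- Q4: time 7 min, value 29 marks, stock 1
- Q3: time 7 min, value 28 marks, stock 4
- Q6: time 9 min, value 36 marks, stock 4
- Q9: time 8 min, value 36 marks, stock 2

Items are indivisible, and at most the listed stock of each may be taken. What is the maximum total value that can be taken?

Best selections within time 48 and stock limits:
- 1×Q4 + 1×Q3 + 2×Q6 + 2×Q9: time 48, value 201
- 2×Q3 + 2×Q6 + 2×Q9: time 48, value 200
- 1×Q4 + 2×Q3 + 1×Q6 + 2×Q9: time 46, value 193
Best: 201 marks.

201 marks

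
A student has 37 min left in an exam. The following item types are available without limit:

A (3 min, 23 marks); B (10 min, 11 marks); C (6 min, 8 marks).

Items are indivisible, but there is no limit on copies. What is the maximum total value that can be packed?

Best value-per-unit is A at 23/3, and filling with it alone uses time 12×3=36. No mix of the others beats 12×23 = 276.

276 marks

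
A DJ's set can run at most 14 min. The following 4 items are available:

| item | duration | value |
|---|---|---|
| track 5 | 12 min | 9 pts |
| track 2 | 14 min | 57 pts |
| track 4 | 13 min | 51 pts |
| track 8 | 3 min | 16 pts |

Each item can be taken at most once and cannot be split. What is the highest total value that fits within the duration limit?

57 pts

Check high-value combinations within 14 min:
- track 2: duration 14, value 57
- track 4: duration 13, value 51
- track 8: duration 3, value 16
- track 5: duration 12, value 9
Best: 57 pts.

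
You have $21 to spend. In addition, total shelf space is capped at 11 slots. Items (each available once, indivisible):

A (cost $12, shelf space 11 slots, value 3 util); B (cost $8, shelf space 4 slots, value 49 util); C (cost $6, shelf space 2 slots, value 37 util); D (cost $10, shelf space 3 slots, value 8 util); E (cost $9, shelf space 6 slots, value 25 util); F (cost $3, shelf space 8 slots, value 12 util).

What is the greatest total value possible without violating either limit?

Feasible sets respecting both limits:
- B+C: cost 14, shelf space 6, value 86
- B+E: cost 17, shelf space 10, value 74
- C+E: cost 15, shelf space 8, value 62
- B+D: cost 18, shelf space 7, value 57
Best: 86 util.

86 util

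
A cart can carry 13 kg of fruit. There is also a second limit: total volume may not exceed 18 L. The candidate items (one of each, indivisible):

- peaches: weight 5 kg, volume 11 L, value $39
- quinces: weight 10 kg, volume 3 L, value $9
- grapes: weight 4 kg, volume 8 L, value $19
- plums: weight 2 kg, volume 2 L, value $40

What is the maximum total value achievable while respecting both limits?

$79

Feasible sets respecting both limits:
- peaches+plums: weight 7, volume 13, value 79
- grapes+plums: weight 6, volume 10, value 59
- quinces+plums: weight 12, volume 5, value 49
- plums: weight 2, volume 2, value 40
Best: $79.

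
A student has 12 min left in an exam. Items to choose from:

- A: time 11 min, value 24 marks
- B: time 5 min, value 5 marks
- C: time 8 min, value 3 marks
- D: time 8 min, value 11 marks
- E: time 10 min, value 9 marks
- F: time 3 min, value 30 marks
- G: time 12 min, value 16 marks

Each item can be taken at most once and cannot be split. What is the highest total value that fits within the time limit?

Check high-value combinations within 12 min:
- D+F: time 8+3=11, value 11+30=41
- B+F: time 5+3=8, value 5+30=35
- C+F: time 8+3=11, value 3+30=33
Best: 41 marks.

41 marks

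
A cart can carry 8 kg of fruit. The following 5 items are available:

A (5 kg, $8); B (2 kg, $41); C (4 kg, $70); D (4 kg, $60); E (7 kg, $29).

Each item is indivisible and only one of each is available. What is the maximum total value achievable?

Check high-value combinations within 8 kg:
- C+D: weight 4+4=8, value 70+60=130
- B+C: weight 2+4=6, value 41+70=111
- B+D: weight 2+4=6, value 41+60=101
Best: $130.

$130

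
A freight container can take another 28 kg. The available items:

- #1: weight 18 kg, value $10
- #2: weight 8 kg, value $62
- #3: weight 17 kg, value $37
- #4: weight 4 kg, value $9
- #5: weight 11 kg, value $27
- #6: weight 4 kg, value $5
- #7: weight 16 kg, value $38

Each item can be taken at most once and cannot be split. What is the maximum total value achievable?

$109

Check high-value combinations within 28 kg:
- #2+#4+#7: weight 8+4+16=28, value 62+9+38=109
- #2+#6+#7: weight 8+4+16=28, value 62+5+38=105
- #2+#4+#5+#6: weight 8+4+11+4=27, value 62+9+27+5=103
Best: $109.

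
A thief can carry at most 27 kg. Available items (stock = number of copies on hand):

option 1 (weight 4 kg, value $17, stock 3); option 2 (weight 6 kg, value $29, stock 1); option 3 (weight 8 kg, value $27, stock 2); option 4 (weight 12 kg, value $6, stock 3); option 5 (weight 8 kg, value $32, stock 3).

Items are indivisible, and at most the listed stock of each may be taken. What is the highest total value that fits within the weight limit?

Best selections within weight 27 and stock limits:
- 3×option 1 + 1×option 2 + 1×option 5: weight 26, value 112
- 1×option 1 + 1×option 2 + 2×option 5: weight 26, value 110
- 3×option 1 + 1×option 2 + 1×option 3: weight 26, value 107
Best: $112.

$112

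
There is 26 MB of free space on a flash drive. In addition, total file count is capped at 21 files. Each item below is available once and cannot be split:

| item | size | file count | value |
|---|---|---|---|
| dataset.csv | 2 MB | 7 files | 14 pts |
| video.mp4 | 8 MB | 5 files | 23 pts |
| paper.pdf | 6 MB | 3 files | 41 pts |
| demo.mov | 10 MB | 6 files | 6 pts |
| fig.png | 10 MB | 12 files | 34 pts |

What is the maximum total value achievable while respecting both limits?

Feasible sets respecting both limits:
- video.mp4+paper.pdf+fig.png: size 24, file count 20, value 98
- dataset.csv+video.mp4+paper.pdf+demo.mov: size 26, file count 21, value 84
- paper.pdf+demo.mov+fig.png: size 26, file count 21, value 81
- dataset.csv+video.mp4+paper.pdf: size 16, file count 15, value 78
Best: 98 pts.

98 pts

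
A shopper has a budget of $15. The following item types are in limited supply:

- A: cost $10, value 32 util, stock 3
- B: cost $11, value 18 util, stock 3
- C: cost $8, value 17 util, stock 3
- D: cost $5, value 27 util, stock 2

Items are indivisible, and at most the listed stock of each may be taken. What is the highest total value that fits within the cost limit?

59 util

Top feasible selections:
- 1×A + 1×D: cost 15, value 59
- 2×D: cost 10, value 54
- 1×C + 1×D: cost 13, value 44
Best: 59 util.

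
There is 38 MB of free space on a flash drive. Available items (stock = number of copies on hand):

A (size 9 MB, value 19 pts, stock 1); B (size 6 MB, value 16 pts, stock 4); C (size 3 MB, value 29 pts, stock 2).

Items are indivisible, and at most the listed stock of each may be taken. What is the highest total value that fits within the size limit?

125 pts

Top feasible selections:
- 1×A + 3×B + 2×C: size 33, value 125
- 4×B + 2×C: size 30, value 122
- 1×A + 4×B + 1×C: size 36, value 112
Best: 125 pts.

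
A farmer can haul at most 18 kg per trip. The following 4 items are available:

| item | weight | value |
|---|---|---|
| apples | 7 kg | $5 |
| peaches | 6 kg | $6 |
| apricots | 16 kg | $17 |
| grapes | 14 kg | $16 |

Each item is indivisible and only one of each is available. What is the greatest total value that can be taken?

$17

Check high-value combinations within 18 kg:
- apricots: weight 16, value 17
- grapes: weight 14, value 16
- apples+peaches: weight 7+6=13, value 5+6=11
- peaches: weight 6, value 6
- apples: weight 7, value 5
Best: $17.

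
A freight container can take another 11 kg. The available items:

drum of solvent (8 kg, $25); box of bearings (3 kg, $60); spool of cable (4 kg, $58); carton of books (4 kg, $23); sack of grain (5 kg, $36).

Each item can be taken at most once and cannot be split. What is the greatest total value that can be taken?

$141

Check high-value combinations within 11 kg:
- box of bearings+spool of cable+carton of books: weight 3+4+4=11, value 60+58+23=141
- box of bearings+spool of cable: weight 3+4=7, value 60+58=118
- box of bearings+sack of grain: weight 3+5=8, value 60+36=96
- spool of cable+sack of grain: weight 4+5=9, value 58+36=94
Best: $141.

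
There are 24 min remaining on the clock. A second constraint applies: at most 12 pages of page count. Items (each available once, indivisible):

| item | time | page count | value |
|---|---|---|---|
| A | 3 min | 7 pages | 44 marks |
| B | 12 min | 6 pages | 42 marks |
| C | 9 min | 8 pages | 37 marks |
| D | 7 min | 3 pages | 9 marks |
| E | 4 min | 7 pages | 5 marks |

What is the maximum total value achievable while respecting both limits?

Feasible sets respecting both limits:
- A+D: time 10, page count 10, value 53
- B+D: time 19, page count 9, value 51
- C+D: time 16, page count 11, value 46
Best: 53 marks.

53 marks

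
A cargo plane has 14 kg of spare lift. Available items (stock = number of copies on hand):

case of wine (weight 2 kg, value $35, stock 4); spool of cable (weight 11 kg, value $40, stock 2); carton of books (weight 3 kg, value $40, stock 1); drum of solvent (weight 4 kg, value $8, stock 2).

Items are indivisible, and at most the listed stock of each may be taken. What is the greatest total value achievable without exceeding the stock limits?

Best selections within weight 14 and stock limits:
- 4×case of wine + 1×carton of books: weight 11, value 180
- 3×case of wine + 1×carton of books + 1×drum of solvent: weight 13, value 153
- 4×case of wine + 1×drum of solvent: weight 12, value 148
- 3×case of wine + 1×carton of books: weight 9, value 145
Best: $180.

$180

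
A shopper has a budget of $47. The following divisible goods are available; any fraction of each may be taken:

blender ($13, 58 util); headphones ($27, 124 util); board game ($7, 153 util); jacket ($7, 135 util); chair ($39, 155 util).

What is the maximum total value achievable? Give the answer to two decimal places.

438.77

Take in order of value per unit:
- board game (153/7 per unit): all 7 → value 153, running total 153.00
- jacket (135/7 per unit): all 7 → value 135, running total 288.00
- headphones (124/27 per unit): all 27 → value 124, running total 412.00
- blender (58/13 per unit): 6 of 13 → value 6×58/13 = 26.7692, running total 438.77
Total 438.77.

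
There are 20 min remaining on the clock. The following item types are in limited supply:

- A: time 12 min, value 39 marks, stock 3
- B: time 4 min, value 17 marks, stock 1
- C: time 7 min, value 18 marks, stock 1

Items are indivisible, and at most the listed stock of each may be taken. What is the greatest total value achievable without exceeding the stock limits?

57 marks

Best selections within time 20 and stock limits:
- 1×A + 1×C: time 19, value 57
- 1×A + 1×B: time 16, value 56
Best: 57 marks.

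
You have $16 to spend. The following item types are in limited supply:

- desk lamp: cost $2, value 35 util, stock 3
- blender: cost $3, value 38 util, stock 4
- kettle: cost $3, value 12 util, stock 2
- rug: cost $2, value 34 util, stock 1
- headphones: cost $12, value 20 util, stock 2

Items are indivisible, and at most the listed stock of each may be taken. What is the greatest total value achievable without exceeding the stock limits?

Top feasible selections:
- 2×desk lamp + 4×blender: cost 16, value 222
- 1×desk lamp + 4×blender + 1×rug: cost 16, value 221
Best: 222 util.

222 util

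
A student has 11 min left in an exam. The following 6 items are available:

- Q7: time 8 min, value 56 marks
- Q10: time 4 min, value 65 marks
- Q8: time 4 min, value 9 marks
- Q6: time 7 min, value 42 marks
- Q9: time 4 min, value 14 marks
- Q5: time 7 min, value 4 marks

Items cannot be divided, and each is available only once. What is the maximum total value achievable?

107 marks

Check high-value combinations within 11 min:
- Q10+Q6: time 4+7=11, value 65+42=107
- Q10+Q9: time 4+4=8, value 65+14=79
- Q10+Q8: time 4+4=8, value 65+9=74
Best: 107 marks.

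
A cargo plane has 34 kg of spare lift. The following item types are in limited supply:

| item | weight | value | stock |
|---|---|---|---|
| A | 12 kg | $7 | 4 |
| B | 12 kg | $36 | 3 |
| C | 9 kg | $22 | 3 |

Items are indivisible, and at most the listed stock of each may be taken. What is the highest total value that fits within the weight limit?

$94

Top feasible selections:
- 2×B + 1×C: weight 33, value 94
- 1×B + 2×C: weight 30, value 80
- 2×B: weight 24, value 72
- 3×C: weight 27, value 66
Best: $94.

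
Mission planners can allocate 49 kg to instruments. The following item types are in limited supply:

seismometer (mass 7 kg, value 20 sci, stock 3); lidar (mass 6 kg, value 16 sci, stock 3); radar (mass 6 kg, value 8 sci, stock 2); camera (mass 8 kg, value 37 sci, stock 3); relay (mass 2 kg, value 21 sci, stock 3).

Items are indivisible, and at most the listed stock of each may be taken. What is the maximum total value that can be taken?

Best selections within mass 49 and stock limits:
- 1×seismometer + 2×lidar + 3×camera + 3×relay: mass 49, value 226
- 3×lidar + 3×camera + 3×relay: mass 48, value 222
- 1×seismometer + 1×lidar + 1×radar + 3×camera + 3×relay: mass 49, value 218
- 2×seismometer + 3×camera + 3×relay: mass 44, value 214
Best: 226 sci.

226 sci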